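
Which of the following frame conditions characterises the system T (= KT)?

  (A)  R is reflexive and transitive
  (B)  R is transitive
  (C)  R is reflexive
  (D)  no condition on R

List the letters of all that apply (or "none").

(A) this class determines S4, not T (= KT).
(B) this class determines K4, not T (= KT).
(C) T (= KT) is sound and complete for exactly this class.
(D) this class determines K, not T (= KT).

C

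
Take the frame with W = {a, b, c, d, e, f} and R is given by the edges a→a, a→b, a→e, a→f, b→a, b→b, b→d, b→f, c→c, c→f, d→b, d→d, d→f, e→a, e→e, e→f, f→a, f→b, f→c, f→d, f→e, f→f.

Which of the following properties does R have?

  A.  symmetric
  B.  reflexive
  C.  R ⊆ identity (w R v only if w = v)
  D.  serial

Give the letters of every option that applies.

A, B, D

(A) symmetric: every R-edge is matched by its reverse.
(B) reflexive: each world relates to itself.
(C) not ⊆ identity: a R b with a ≠ b.
(D) serial: every world has an R-successor.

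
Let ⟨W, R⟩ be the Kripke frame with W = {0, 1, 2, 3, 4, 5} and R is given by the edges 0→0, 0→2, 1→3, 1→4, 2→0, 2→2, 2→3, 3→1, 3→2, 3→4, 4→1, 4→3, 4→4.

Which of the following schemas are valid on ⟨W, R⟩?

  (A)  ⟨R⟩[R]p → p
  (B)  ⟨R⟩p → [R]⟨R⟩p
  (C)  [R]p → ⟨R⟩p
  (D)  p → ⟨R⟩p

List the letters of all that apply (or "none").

A

R is not reflexive: not 1 R 1.
R is symmetric: every R-edge is matched by its reverse.
R is not euclidean: 2 R 0 and 2 R 3 but not 0 R 3.
R is not serial: 5 has no R-successor.
(A) ⟨R⟩[R]p → p is the dual of axiom B, which corresponds to symmetry. R is symmetric — valid.
(B) ⟨R⟩p → [R]⟨R⟩p (axiom 5) characterises the euclidean frames. R is not euclidean — not valid.
(C) [R]p → ⟨R⟩p (axiom D) characterises the serial frames. R is not serial — not valid.
(D) p → ⟨R⟩p is the dual of axiom T, which corresponds to reflexivity. R is not reflexive — not valid.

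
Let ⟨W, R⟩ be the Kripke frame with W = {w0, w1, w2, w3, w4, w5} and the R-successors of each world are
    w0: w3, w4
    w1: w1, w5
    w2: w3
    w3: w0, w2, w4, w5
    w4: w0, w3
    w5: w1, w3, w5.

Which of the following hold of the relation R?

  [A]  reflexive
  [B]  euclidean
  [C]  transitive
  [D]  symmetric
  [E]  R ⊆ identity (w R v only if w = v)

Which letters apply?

D

(A) not reflexive: not w0 R w0.
(B) not euclidean: w3 R w0 and w3 R w2 but not w0 R w2.
(C) not transitive: w0 R w3 and w3 R w0 but not w0 R w0.
(D) symmetric: every R-edge is matched by its reverse.
(E) not ⊆ identity: w0 R w3 with w0 ≠ w3.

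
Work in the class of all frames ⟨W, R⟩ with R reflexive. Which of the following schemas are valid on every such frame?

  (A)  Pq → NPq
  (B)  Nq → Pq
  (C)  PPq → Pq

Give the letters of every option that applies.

B

A reflexive relation is serial.
(A) Pq → NPq is axiom 5; it is valid on a frame exactly when R is euclidean. Such an R need not be euclidean, so not valid.
(B) Nq → Pq (axiom D) characterises the serial frames. Every such R is serial — valid.
(C) PPq → Pq (the dual of axiom 4) characterises the transitive frames. Such an R need not be transitive — not valid.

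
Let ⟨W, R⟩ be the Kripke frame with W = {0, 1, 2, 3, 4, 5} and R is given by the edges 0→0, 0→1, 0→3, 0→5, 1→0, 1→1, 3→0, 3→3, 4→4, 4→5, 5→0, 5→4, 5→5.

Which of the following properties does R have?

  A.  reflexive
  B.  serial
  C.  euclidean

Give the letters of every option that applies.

(A) not reflexive: not 2 R 2.
(B) not serial: 2 has no R-successor.
(C) not euclidean: 0 R 1 and 0 R 3 but not 1 R 3.

none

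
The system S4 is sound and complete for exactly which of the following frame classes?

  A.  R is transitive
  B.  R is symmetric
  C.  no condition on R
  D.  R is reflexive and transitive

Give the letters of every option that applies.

D

(A) this class determines K4, not S4.
(B) this class determines KB, not S4.
(C) this class determines K, not S4.
(D) S4 is sound and complete for exactly this class.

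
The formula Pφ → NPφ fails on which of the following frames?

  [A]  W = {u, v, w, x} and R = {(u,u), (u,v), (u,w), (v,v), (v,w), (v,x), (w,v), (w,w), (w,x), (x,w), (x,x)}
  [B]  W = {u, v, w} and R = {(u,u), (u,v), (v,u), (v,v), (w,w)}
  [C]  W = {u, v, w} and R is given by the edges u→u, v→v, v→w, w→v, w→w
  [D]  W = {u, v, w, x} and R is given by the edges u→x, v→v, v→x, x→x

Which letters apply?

A, D

The schema Pφ → NPφ is axiom 5; it is valid on a frame iff R is euclidean.
(A) R is not euclidean (u R v and u R u but not v R u), so the schema fails here.
(B) R is euclidean (any two R-successors of the same world are R-related), so the schema is valid here.
(C) R is euclidean (any two R-successors of the same world are R-related), so the schema is valid here.
(D) R is not euclidean (v R x and v R v but not x R v), so the schema fails here.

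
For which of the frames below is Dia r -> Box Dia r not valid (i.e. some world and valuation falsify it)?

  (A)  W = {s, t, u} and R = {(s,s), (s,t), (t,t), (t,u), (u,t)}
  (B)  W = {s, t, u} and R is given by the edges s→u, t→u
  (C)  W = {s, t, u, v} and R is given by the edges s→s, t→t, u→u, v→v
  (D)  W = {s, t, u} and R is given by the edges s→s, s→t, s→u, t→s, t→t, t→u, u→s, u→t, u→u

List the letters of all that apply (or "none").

A, B

The schema Dia r -> Box Dia r is axiom 5; it is valid on a frame iff R is euclidean.
(A) R is not euclidean (s R t and s R s but not t R s), so the schema fails here.
(B) R is not euclidean (s R u and s R u but not u R u), so the schema fails here.
(C) R is euclidean (any two R-successors of the same world are R-related), so the schema is valid here.
(D) R is euclidean (any two R-successors of the same world are R-related), so the schema is valid here.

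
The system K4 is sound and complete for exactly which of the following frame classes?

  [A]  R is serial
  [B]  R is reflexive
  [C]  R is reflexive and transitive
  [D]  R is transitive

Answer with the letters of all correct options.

D

(A) this class determines D, not K4.
(B) this class determines T (= KT), not K4.
(C) this class determines S4, not K4.
(D) K4 is sound and complete for exactly this class.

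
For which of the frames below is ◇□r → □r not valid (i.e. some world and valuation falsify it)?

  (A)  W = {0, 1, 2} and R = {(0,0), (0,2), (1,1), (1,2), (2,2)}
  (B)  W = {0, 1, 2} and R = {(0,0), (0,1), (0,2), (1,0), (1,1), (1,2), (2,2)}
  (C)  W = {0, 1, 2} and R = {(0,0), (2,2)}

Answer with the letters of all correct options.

The schema ◇□r → □r is the dual of axiom 5; it is valid on a frame iff R is euclidean.
(A) R is not euclidean (0 R 2 and 0 R 0 but not 2 R 0), so the schema fails here.
(B) R is not euclidean (0 R 2 and 0 R 0 but not 2 R 0), so the schema fails here.
(C) R is euclidean (any two R-successors of the same world are R-related), so the schema is valid here.

A, B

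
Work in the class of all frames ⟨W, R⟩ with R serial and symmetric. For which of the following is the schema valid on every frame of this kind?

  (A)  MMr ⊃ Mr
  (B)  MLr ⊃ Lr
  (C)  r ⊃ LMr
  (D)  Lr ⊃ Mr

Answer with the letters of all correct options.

(A) MMr ⊃ Mr is the dual of axiom 4; it is valid on a frame exactly when R is transitive. Such an R need not be transitive, so not valid.
(B) MLr ⊃ Lr is the dual of axiom 5, which corresponds to the euclidean property. Such an R need not be euclidean — not valid.
(C) r ⊃ LMr (axiom B) characterises the symmetric frames. Every such R is symmetric — valid.
(D) Lr ⊃ Mr is axiom D; it is valid on a frame exactly when R is serial. Every such R is serial, so valid.

C, D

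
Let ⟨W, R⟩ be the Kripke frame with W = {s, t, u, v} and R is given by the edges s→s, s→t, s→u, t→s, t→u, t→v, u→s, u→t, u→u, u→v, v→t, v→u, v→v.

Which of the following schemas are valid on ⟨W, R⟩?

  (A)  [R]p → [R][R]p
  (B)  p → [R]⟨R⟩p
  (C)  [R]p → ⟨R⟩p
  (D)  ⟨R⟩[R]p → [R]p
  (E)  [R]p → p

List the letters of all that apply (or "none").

B, C

R is not reflexive: not t R t.
R is symmetric: every R-edge is matched by its reverse.
R is not transitive: s R t and t R v but not s R v.
R is not euclidean: t R s and t R v but not s R v.
R is serial: every world has an R-successor.
(A) axiom 4: valid iff R is transitive. R is not transitive — not valid.
(B) axiom B: valid iff R is symmetric. R is symmetric — valid.
(C) [R]p → ⟨R⟩p is axiom D; it is valid on a frame exactly when R is serial. R is serial, so valid.
(D) ⟨R⟩[R]p → [R]p is the dual of axiom 5, which corresponds to the euclidean property. R is not euclidean — not valid.
(E) [R]p → p is axiom T, which corresponds to reflexivity. R is not reflexive — not valid.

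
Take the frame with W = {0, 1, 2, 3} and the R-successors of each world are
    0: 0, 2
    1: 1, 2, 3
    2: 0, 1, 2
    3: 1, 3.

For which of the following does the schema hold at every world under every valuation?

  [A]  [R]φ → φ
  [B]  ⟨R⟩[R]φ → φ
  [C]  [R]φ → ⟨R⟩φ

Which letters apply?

A, B, C

R is reflexive: each world relates to itself.
R is symmetric: every R-edge is matched by its reverse.
R is serial: every world has an R-successor.
(A) axiom T: valid iff R is reflexive. R is reflexive — valid.
(B) ⟨R⟩[R]φ → φ (the dual of axiom B) characterises the symmetric frames. R is symmetric — valid.
(C) axiom D: valid iff R is serial. R is serial — valid.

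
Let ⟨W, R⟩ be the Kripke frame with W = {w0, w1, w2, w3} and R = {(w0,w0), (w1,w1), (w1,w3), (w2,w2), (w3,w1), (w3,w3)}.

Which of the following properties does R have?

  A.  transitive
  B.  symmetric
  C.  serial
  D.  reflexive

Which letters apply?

A, B, C, D

(A) transitive: R is closed under composition.
(B) symmetric: every R-edge is matched by its reverse.
(C) serial: every world has an R-successor.
(D) reflexive: each world relates to itself.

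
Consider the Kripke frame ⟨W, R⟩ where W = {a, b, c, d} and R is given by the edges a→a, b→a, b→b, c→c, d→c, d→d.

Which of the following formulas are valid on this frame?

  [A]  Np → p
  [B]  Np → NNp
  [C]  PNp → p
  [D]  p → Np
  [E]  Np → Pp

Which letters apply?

R is reflexive: each world relates to itself.
R is not symmetric: b R a but not a R b.
R is transitive: R is closed under composition.
R is serial: every world has an R-successor.
R is not a subset of the identity: b R a with b ≠ a.
(A) Np → p (axiom T) characterises the reflexive frames. R is reflexive — valid.
(B) Np → NNp is axiom 4; it is valid on a frame exactly when R is transitive. R is transitive, so valid.
(C) the dual of axiom B: valid iff R is symmetric. R is not symmetric — not valid.
(D) p → Np is equivalent to ◇p→p; it holds exactly when R ⊆ identity. Here R ⊄ identity — not valid.
(E) Np → Pp is axiom D; it is valid on a frame exactly when R is serial. R is serial, so valid.

A, B, E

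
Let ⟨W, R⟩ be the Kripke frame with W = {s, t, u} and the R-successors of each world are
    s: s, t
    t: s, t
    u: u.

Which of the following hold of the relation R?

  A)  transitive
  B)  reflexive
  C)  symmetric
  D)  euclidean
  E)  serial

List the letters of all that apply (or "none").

A, B, C, D, E

(A) transitive: R is closed under composition.
(B) reflexive: each world relates to itself.
(C) symmetric: every R-edge is matched by its reverse.
(D) euclidean: any two R-successors of the same world are R-related.
(E) serial: every world has an R-successor.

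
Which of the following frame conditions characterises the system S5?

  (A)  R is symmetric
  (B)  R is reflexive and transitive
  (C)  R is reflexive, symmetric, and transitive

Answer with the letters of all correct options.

(A) this class determines KB, not S5.
(B) this class determines S4, not S5.
(C) S5 is sound and complete for exactly this class.

C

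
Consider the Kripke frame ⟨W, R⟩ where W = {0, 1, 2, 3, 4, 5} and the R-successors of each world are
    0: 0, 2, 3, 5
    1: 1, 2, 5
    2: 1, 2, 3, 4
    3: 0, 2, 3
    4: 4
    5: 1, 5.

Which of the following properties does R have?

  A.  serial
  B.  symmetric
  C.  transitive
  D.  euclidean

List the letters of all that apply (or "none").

A

(A) serial: every world has an R-successor.
(B) not symmetric: 0 R 2 but not 2 R 0.
(C) not transitive: 0 R 2 and 2 R 1 but not 0 R 1.
(D) not euclidean: 0 R 2 and 0 R 0 but not 2 R 0.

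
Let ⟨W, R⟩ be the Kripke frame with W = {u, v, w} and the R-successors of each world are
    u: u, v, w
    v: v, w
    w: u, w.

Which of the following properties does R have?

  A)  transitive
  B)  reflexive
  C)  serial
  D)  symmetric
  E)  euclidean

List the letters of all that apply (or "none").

B, C

(A) not transitive: v R w and w R u but not v R u.
(B) reflexive: each world relates to itself.
(C) serial: every world has an R-successor.
(D) not symmetric: u R v but not v R u.
(E) not euclidean: u R v and u R u but not v R u.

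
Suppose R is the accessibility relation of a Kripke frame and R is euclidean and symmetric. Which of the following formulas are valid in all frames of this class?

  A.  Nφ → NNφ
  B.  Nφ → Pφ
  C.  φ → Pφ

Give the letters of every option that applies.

A

A symmetric euclidean relation is transitive (uRv and vRw give vRu by symmetry, then uRw by the euclidean condition, applied at v).
(A) Nφ → NNφ (axiom 4) characterises the transitive frames. Every such R is transitive — valid.
(B) Nφ → Pφ is axiom D, which corresponds to seriality. Such an R need not be serial — not valid.
(C) φ → Pφ is the dual of axiom T, which corresponds to reflexivity. Such an R need not be reflexive — not valid.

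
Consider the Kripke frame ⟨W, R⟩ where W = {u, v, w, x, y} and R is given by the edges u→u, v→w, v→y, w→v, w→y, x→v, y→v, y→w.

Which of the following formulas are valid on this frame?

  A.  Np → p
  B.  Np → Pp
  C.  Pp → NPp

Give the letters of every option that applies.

B

R is not reflexive: not v R v.
R is not euclidean: v R w and v R w but not w R w.
R is serial: every world has an R-successor.
(A) Np → p is axiom T; it is valid on a frame exactly when R is reflexive. R is not reflexive, so not valid.
(B) axiom D: valid iff R is serial. R is serial — valid.
(C) Pp → NPp is axiom 5; it is valid on a frame exactly when R is euclidean. R is not euclidean, so not valid.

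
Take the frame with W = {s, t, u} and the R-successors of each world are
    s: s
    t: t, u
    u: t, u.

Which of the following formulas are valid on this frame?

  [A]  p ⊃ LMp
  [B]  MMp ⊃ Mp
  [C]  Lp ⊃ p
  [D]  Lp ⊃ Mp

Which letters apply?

R is reflexive: each world relates to itself.
R is symmetric: every R-edge is matched by its reverse.
R is transitive: R is closed under composition.
R is serial: every world has an R-successor.
(A) p ⊃ LMp is axiom B, which corresponds to symmetry. R is symmetric — valid.
(B) MMp ⊃ Mp is the dual of axiom 4, which corresponds to transitivity. R is transitive — valid.
(C) Lp ⊃ p is axiom T; it is valid on a frame exactly when R is reflexive. R is reflexive, so valid.
(D) Lp ⊃ Mp is axiom D; it is valid on a frame exactly when R is serial. R is serial, so valid.

A, B, C, D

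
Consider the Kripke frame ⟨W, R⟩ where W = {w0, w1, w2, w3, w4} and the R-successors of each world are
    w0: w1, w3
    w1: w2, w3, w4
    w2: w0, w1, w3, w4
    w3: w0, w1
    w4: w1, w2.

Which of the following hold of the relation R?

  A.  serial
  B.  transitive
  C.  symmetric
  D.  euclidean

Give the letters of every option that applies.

(A) serial: every world has an R-successor.
(B) not transitive: w0 R w1 and w1 R w2 but not w0 R w2.
(C) not symmetric: w0 R w1 but not w1 R w0.
(D) not euclidean: w1 R w3 and w1 R w2 but not w3 R w2.

A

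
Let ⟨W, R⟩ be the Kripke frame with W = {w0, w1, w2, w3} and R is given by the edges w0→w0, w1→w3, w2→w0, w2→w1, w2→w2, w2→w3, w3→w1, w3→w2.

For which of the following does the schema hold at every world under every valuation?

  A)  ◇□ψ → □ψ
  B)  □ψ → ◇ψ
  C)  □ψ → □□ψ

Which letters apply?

R is not transitive: w1 R w3 and w3 R w1 but not w1 R w1.
R is not euclidean: w2 R w0 and w2 R w1 but not w0 R w1.
R is serial: every world has an R-successor.
(A) the dual of axiom 5: valid iff R is euclidean. R is not euclidean — not valid.
(B) □ψ → ◇ψ is axiom D; it is valid on a frame exactly when R is serial. R is serial, so valid.
(C) □ψ → □□ψ is axiom 4; it is valid on a frame exactly when R is transitive. R is not transitive, so not valid.

B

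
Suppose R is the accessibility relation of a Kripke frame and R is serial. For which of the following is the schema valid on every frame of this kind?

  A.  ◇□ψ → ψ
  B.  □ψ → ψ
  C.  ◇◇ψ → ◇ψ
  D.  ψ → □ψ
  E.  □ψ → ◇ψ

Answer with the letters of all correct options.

E

(A) the dual of axiom B: valid iff R is symmetric. Such an R need not be symmetric — not valid.
(B) axiom T: valid iff R is reflexive. Such an R need not be reflexive — not valid.
(C) the dual of axiom 4: valid iff R is transitive. Such an R need not be transitive — not valid.
(D) ψ → □ψ is equivalent to ◇p→p; it holds exactly when R ⊆ identity. Such an R need not be a subset of the identity — not valid.
(E) axiom D: valid iff R is serial. Every such R is serial — valid.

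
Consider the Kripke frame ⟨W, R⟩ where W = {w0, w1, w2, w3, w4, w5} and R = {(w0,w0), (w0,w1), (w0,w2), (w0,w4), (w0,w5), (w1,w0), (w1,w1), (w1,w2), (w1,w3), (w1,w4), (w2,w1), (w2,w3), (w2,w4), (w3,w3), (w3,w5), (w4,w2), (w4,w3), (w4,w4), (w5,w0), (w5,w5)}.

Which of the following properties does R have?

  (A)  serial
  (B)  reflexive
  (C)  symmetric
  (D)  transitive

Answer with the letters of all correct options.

(A) serial: every world has an R-successor.
(B) not reflexive: not w2 R w2.
(C) not symmetric: w0 R w2 but not w2 R w0.
(D) not transitive: w0 R w1 and w1 R w3 but not w0 R w3.

A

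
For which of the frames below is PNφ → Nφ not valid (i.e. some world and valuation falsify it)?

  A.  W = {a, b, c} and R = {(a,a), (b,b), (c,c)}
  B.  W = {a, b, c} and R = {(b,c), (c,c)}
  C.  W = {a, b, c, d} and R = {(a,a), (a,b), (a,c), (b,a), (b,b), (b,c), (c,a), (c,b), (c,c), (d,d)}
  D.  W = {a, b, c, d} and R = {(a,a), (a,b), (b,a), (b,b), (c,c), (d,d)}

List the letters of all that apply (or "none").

none

The schema PNφ → Nφ is the dual of axiom 5; it is valid on a frame iff R is euclidean.
(A) R is euclidean (any two R-successors of the same world are R-related), so the schema is valid here.
(B) R is euclidean (any two R-successors of the same world are R-related), so the schema is valid here.
(C) R is euclidean (any two R-successors of the same world are R-related), so the schema is valid here.
(D) R is euclidean (any two R-successors of the same world are R-related), so the schema is valid here.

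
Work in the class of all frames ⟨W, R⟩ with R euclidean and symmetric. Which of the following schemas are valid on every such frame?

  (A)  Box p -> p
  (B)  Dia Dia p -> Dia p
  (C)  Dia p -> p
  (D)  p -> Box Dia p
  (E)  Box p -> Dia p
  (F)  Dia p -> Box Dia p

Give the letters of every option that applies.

A symmetric euclidean relation is transitive (uRv and vRw give vRu by symmetry, then uRw by the euclidean condition, applied at v).
(A) axiom T: valid iff R is reflexive. Such an R need not be reflexive — not valid.
(B) Dia Dia p -> Dia p is the dual of axiom 4, which corresponds to transitivity. Every such R is transitive — valid.
(C) Dia p -> p (the converse of T) corresponds to R being a subset of the identity. Such an R need not be a subset of the identity, so not valid.
(D) axiom B: valid iff R is symmetric. Every such R is symmetric — valid.
(E) axiom D: valid iff R is serial. Such an R need not be serial — not valid.
(F) Dia p -> Box Dia p (axiom 5) characterises the euclidean frames. Every such R is euclidean — valid.

B, D, F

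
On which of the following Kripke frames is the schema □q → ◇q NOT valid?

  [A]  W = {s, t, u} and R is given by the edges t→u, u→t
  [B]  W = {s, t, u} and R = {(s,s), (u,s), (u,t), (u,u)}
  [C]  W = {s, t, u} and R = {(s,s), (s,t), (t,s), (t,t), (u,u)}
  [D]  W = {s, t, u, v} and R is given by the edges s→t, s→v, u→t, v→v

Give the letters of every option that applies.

The schema □q → ◇q is axiom D; it is valid on a frame iff R is serial.
(A) R is not serial (s has no R-successor), so the schema fails here.
(B) R is not serial (t has no R-successor), so the schema fails here.
(C) R is serial (every world has an R-successor), so the schema is valid here.
(D) R is not serial (t has no R-successor), so the schema fails here.

A, B, D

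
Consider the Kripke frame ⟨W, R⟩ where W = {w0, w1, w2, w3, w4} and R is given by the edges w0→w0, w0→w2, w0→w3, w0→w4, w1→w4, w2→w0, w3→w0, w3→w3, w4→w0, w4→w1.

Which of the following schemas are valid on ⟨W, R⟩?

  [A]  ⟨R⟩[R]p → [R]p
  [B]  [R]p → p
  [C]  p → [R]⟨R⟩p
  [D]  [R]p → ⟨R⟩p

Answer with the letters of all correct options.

R is not reflexive: not w1 R w1.
R is symmetric: every R-edge is matched by its reverse.
R is not euclidean: w0 R w2 and w0 R w3 but not w2 R w3.
R is serial: every world has an R-successor.
(A) ⟨R⟩[R]p → [R]p (the dual of axiom 5) characterises the euclidean frames. R is not euclidean — not valid.
(B) [R]p → p (axiom T) characterises the reflexive frames. R is not reflexive — not valid.
(C) p → [R]⟨R⟩p is axiom B; it is valid on a frame exactly when R is symmetric. R is symmetric, so valid.
(D) [R]p → ⟨R⟩p is axiom D; it is valid on a frame exactly when R is serial. R is serial, so valid.

C, D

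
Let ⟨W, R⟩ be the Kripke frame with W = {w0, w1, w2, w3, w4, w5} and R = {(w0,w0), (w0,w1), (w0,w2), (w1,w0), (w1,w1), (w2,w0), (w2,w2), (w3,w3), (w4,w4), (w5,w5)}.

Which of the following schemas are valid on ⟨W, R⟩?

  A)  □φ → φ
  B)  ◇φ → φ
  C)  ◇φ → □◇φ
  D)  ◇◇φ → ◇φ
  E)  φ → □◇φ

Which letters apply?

A, E

R is reflexive: each world relates to itself.
R is symmetric: every R-edge is matched by its reverse.
R is not transitive: w1 R w0 and w0 R w2 but not w1 R w2.
R is not euclidean: w0 R w1 and w0 R w2 but not w1 R w2.
R is not a subset of the identity: w0 R w1 with w0 ≠ w1.
(A) □φ → φ is axiom T; it is valid on a frame exactly when R is reflexive. R is reflexive, so valid.
(B) ◇φ → φ (the converse of T) corresponds to R being a subset of the identity. Here R ⊄ identity, so not valid.
(C) ◇φ → □◇φ is axiom 5; it is valid on a frame exactly when R is euclidean. R is not euclidean, so not valid.
(D) ◇◇φ → ◇φ is the dual of axiom 4; it is valid on a frame exactly when R is transitive. R is not transitive, so not valid.
(E) φ → □◇φ (axiom B) characterises the symmetric frames. R is symmetric — valid.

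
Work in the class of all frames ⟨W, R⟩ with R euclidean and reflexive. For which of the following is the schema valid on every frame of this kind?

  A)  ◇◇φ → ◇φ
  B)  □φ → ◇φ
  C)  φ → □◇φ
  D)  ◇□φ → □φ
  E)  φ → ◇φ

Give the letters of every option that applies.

A, B, C, D, E

A reflexive euclidean relation is also symmetric (from wRw and wRv the euclidean condition gives vRw) and hence transitive; it is an equivalence relation.
(A) ◇◇φ → ◇φ is the dual of axiom 4, which corresponds to transitivity. Every such R is transitive — valid.
(B) □φ → ◇φ is axiom D; it is valid on a frame exactly when R is serial. Every such R is serial, so valid.
(C) φ → □◇φ (axiom B) characterises the symmetric frames. Every such R is symmetric — valid.
(D) ◇□φ → □φ is the dual of axiom 5, which corresponds to the euclidean property. Every such R is euclidean — valid.
(E) φ → ◇φ is the dual of axiom T; it is valid on a frame exactly when R is reflexive. Every such R is reflexive, so valid.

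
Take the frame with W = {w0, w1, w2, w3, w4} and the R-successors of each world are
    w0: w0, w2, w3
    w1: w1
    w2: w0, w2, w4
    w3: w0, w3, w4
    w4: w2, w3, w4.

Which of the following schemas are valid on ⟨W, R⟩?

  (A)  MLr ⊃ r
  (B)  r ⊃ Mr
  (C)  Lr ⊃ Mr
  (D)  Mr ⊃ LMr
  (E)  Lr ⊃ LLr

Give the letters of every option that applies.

A, B, C

R is reflexive: each world relates to itself.
R is symmetric: every R-edge is matched by its reverse.
R is not transitive: w0 R w2 and w2 R w4 but not w0 R w4.
R is not euclidean: w0 R w2 and w0 R w3 but not w2 R w3.
R is serial: every world has an R-successor.
(A) MLr ⊃ r is the dual of axiom B, which corresponds to symmetry. R is symmetric — valid.
(B) r ⊃ Mr is the dual of axiom T; it is valid on a frame exactly when R is reflexive. R is reflexive, so valid.
(C) axiom D: valid iff R is serial. R is serial — valid.
(D) axiom 5: valid iff R is euclidean. R is not euclidean — not valid.
(E) axiom 4: valid iff R is transitive. R is not transitive — not valid.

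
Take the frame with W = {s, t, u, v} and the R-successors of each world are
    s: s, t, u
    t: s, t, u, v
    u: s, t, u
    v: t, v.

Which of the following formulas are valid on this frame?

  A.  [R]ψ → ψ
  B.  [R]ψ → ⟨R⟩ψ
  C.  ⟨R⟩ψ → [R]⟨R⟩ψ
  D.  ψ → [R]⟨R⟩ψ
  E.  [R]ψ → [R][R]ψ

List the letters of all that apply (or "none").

R is reflexive: each world relates to itself.
R is symmetric: every R-edge is matched by its reverse.
R is not transitive: s R t and t R v but not s R v.
R is not euclidean: t R s and t R v but not s R v.
R is serial: every world has an R-successor.
(A) axiom T: valid iff R is reflexive. R is reflexive — valid.
(B) [R]ψ → ⟨R⟩ψ (axiom D) characterises the serial frames. R is serial — valid.
(C) ⟨R⟩ψ → [R]⟨R⟩ψ is axiom 5; it is valid on a frame exactly when R is euclidean. R is not euclidean, so not valid.
(D) ψ → [R]⟨R⟩ψ is axiom B, which corresponds to symmetry. R is symmetric — valid.
(E) [R]ψ → [R][R]ψ is axiom 4; it is valid on a frame exactly when R is transitive. R is not transitive, so not valid.

A, B, D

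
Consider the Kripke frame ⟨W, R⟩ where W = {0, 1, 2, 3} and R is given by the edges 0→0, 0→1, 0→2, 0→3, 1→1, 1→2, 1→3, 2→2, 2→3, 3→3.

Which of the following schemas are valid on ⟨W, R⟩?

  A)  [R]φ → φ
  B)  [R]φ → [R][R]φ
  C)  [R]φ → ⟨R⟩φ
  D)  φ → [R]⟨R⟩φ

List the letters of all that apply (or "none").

R is reflexive: each world relates to itself.
R is not symmetric: 0 R 1 but not 1 R 0.
R is transitive: R is closed under composition.
R is serial: every world has an R-successor.
(A) [R]φ → φ is axiom T, which corresponds to reflexivity. R is reflexive — valid.
(B) axiom 4: valid iff R is transitive. R is transitive — valid.
(C) [R]φ → ⟨R⟩φ is axiom D; it is valid on a frame exactly when R is serial. R is serial, so valid.
(D) φ → [R]⟨R⟩φ is axiom B, which corresponds to symmetry. R is not symmetric — not valid.

A, B, C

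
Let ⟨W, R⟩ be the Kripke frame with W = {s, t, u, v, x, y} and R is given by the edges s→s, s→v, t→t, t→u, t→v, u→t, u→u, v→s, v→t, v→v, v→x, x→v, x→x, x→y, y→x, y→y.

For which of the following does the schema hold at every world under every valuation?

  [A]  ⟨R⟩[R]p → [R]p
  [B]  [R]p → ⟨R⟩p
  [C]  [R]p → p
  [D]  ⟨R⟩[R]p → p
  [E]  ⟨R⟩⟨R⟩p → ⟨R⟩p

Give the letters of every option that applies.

B, C, D

R is reflexive: each world relates to itself.
R is symmetric: every R-edge is matched by its reverse.
R is not transitive: s R v and v R t but not s R t.
R is not euclidean: t R u and t R v but not u R v.
R is serial: every world has an R-successor.
(A) ⟨R⟩[R]p → [R]p is the dual of axiom 5, which corresponds to the euclidean property. R is not euclidean — not valid.
(B) [R]p → ⟨R⟩p is axiom D, which corresponds to seriality. R is serial — valid.
(C) [R]p → p is axiom T, which corresponds to reflexivity. R is reflexive — valid.
(D) ⟨R⟩[R]p → p is the dual of axiom B; it is valid on a frame exactly when R is symmetric. R is symmetric, so valid.
(E) ⟨R⟩⟨R⟩p → ⟨R⟩p is the dual of axiom 4; it is valid on a frame exactly when R is transitive. R is not transitive, so not valid.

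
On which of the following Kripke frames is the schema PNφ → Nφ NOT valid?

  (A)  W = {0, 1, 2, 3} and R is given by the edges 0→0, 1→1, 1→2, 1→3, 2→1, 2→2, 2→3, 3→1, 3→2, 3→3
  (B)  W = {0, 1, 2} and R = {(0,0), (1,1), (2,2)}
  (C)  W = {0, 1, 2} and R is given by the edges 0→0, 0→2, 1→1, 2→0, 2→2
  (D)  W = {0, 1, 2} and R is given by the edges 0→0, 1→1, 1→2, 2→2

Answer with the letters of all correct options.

D

The schema PNφ → Nφ is the dual of axiom 5; it is valid on a frame iff R is euclidean.
(A) R is euclidean (any two R-successors of the same world are R-related), so the schema is valid here.
(B) R is euclidean (any two R-successors of the same world are R-related), so the schema is valid here.
(C) R is euclidean (any two R-successors of the same world are R-related), so the schema is valid here.
(D) R is not euclidean (1 R 2 and 1 R 1 but not 2 R 1), so the schema fails here.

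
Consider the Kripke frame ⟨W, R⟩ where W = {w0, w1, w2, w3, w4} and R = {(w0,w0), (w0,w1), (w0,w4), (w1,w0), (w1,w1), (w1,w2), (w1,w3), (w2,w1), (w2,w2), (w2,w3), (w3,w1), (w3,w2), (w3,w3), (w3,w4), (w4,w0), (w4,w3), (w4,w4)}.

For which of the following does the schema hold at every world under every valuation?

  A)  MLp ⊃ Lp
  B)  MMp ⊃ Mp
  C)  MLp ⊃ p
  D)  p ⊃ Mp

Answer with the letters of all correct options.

C, D

R is reflexive: each world relates to itself.
R is symmetric: every R-edge is matched by its reverse.
R is not transitive: w0 R w1 and w1 R w2 but not w0 R w2.
R is not euclidean: w0 R w1 and w0 R w4 but not w1 R w4.
(A) MLp ⊃ Lp is the dual of axiom 5, which corresponds to the euclidean property. R is not euclidean — not valid.
(B) MMp ⊃ Mp (the dual of axiom 4) characterises the transitive frames. R is not transitive — not valid.
(C) MLp ⊃ p is the dual of axiom B; it is valid on a frame exactly when R is symmetric. R is symmetric, so valid.
(D) p ⊃ Mp is the dual of axiom T, which corresponds to reflexivity. R is reflexive — valid.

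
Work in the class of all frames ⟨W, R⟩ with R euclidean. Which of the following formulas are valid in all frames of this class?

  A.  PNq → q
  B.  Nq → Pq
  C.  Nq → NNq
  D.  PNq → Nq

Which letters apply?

(A) PNq → q is the dual of axiom B; it is valid on a frame exactly when R is symmetric. Such an R need not be symmetric, so not valid.
(B) axiom D: valid iff R is serial. Such an R need not be serial — not valid.
(C) Nq → NNq is axiom 4; it is valid on a frame exactly when R is transitive. Such an R need not be transitive, so not valid.
(D) the dual of axiom 5: valid iff R is euclidean. Every such R is euclidean — valid.

D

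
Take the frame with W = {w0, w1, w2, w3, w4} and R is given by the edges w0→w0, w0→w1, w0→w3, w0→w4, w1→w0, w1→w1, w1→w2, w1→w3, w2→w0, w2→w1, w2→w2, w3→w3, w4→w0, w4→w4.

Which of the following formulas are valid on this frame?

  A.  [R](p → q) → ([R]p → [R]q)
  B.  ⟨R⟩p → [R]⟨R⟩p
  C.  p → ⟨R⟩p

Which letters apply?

A, C

R is reflexive: each world relates to itself.
R is not euclidean: w0 R w1 and w0 R w4 but not w1 R w4.
(A) this is just K, valid on every normal frame.
(B) ⟨R⟩p → [R]⟨R⟩p is axiom 5; it is valid on a frame exactly when R is euclidean. R is not euclidean, so not valid.
(C) p → ⟨R⟩p is the dual of axiom T, which corresponds to reflexivity. R is reflexive — valid.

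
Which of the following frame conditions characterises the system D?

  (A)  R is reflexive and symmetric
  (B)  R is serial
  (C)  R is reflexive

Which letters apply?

(A) this class determines B (= KTB), not D.
(B) D is sound and complete for exactly this class.
(C) this class determines T (= KT), not D.

B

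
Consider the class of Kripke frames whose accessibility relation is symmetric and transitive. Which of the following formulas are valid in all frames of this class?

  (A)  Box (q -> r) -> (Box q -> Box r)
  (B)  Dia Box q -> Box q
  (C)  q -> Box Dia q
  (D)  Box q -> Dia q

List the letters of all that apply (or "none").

A, B, C

A symmetric transitive relation is euclidean (uRv and uRw give vRu by symmetry, then vRw by transitivity).
(A) Box (q -> r) -> (Box q -> Box r) is axiom K, valid on every Kripke frame — valid.
(B) Dia Box q -> Box q is the dual of axiom 5, which corresponds to the euclidean property. Every such R is euclidean — valid.
(C) axiom B: valid iff R is symmetric. Every such R is symmetric — valid.
(D) axiom D: valid iff R is serial. Such an R need not be serial — not valid.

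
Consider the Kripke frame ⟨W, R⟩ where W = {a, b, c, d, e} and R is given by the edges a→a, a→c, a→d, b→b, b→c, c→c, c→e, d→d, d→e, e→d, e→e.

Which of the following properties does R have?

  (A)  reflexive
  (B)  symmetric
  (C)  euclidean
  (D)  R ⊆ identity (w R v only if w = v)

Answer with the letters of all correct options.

(A) reflexive: each world relates to itself.
(B) not symmetric: a R c but not c R a.
(C) not euclidean: a R c and a R a but not c R a.
(D) not ⊆ identity: a R c with a ≠ c.

A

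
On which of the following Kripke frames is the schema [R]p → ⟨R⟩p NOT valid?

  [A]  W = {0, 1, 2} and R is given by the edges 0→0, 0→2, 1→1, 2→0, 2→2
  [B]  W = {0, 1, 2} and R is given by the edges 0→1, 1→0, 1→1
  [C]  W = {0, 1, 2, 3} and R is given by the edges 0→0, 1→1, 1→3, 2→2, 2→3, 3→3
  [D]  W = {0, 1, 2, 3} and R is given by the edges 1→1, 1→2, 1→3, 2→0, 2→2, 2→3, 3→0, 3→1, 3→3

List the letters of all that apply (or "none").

B, D

The schema [R]p → ⟨R⟩p is axiom D; it is valid on a frame iff R is serial.
(A) R is serial (every world has an R-successor), so the schema is valid here.
(B) R is not serial (2 has no R-successor), so the schema fails here.
(C) R is serial (every world has an R-successor), so the schema is valid here.
(D) R is not serial (0 has no R-successor), so the schema fails here.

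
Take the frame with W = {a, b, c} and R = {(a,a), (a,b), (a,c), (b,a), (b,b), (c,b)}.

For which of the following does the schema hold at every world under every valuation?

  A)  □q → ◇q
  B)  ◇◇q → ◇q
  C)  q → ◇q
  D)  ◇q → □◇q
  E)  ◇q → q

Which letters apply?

R is not reflexive: not c R c.
R is not transitive: b R a and a R c but not b R c.
R is not euclidean: a R b and a R c but not b R c.
R is serial: every world has an R-successor.
R is not a subset of the identity: a R b with a ≠ b.
(A) □q → ◇q (axiom D) characterises the serial frames. R is serial — valid.
(B) ◇◇q → ◇q (the dual of axiom 4) characterises the transitive frames. R is not transitive — not valid.
(C) q → ◇q is the dual of axiom T; it is valid on a frame exactly when R is reflexive. R is not reflexive, so not valid.
(D) ◇q → □◇q is axiom 5, which corresponds to the euclidean property. R is not euclidean — not valid.
(E) ◇q → q is the converse of T; it holds exactly when R ⊆ identity. Here R ⊄ identity — not valid.

A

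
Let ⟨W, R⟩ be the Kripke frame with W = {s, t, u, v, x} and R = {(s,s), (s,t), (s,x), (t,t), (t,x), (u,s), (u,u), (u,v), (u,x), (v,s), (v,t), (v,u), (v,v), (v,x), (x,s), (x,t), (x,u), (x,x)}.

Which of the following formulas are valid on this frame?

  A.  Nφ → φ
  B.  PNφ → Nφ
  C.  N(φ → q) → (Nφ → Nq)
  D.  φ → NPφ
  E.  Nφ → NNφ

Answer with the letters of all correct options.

R is reflexive: each world relates to itself.
R is not symmetric: s R t but not t R s.
R is not transitive: s R x and x R u but not s R u.
R is not euclidean: s R t and s R s but not t R s.
(A) axiom T: valid iff R is reflexive. R is reflexive — valid.
(B) PNφ → Nφ is the dual of axiom 5; it is valid on a frame exactly when R is euclidean. R is not euclidean, so not valid.
(C) N(φ → q) → (Nφ → Nq) is axiom K, valid on every Kripke frame — valid.
(D) φ → NPφ is axiom B, which corresponds to symmetry. R is not symmetric — not valid.
(E) Nφ → NNφ (axiom 4) characterises the transitive frames. R is not transitive — not valid.

A, C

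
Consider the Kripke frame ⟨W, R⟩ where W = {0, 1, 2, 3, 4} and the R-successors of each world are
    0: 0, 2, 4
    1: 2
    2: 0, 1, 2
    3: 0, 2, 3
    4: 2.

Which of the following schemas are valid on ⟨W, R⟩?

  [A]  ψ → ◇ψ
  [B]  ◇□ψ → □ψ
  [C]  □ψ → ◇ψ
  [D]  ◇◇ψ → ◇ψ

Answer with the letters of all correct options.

R is not reflexive: not 1 R 1.
R is not transitive: 0 R 2 and 2 R 1 but not 0 R 1.
R is not euclidean: 0 R 2 and 0 R 4 but not 2 R 4.
R is serial: every world has an R-successor.
(A) ψ → ◇ψ is the dual of axiom T; it is valid on a frame exactly when R is reflexive. R is not reflexive, so not valid.
(B) ◇□ψ → □ψ is the dual of axiom 5, which corresponds to the euclidean property. R is not euclidean — not valid.
(C) □ψ → ◇ψ is axiom D; it is valid on a frame exactly when R is serial. R is serial, so valid.
(D) ◇◇ψ → ◇ψ (the dual of axiom 4) characterises the transitive frames. R is not transitive — not valid.

C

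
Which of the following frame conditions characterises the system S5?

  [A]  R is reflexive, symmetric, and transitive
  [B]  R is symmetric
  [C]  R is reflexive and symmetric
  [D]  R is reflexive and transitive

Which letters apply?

(A) S5 is sound and complete for exactly this class.
(B) this class determines KB, not S5.
(C) this class determines B (= KTB), not S5.
(D) this class determines S4, not S5.

A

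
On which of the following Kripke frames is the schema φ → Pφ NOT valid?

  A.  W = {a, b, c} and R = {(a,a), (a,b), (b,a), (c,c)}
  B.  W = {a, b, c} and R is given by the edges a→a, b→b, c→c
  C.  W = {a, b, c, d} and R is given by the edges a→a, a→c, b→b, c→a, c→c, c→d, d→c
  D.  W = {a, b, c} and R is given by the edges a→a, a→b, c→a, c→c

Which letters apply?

A, C, D

The schema φ → Pφ is the dual of axiom T; it is valid on a frame iff R is reflexive.
(A) R is not reflexive (not b R b), so the schema fails here.
(B) R is reflexive (each world relates to itself), so the schema is valid here.
(C) R is not reflexive (not d R d), so the schema fails here.
(D) R is not reflexive (not b R b), so the schema fails here.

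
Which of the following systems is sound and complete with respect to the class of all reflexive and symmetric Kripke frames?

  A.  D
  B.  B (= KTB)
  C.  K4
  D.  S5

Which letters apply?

B

(A) D is determined by the class of serial frames.
(B) B (= KTB) is determined by exactly this class.
(C) K4 is determined by the class of transitive frames.
(D) S5 is determined by the class of reflexive, symmetric, and transitive frames.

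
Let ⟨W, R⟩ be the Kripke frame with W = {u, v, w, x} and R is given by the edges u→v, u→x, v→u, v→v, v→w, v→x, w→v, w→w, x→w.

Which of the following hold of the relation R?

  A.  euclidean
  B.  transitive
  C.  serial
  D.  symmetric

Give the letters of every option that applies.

(A) not euclidean: u R x and u R v but not x R v.
(B) not transitive: u R v and v R u but not u R u.
(C) serial: every world has an R-successor.
(D) not symmetric: u R x but not x R u.

C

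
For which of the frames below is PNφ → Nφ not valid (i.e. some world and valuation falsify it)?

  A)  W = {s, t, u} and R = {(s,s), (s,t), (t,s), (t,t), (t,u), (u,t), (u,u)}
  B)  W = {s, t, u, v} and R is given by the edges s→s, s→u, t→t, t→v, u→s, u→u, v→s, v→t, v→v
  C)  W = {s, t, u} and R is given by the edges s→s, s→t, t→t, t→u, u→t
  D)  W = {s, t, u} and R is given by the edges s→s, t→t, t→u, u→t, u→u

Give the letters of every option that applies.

A, B, C

The schema PNφ → Nφ is the dual of axiom 5; it is valid on a frame iff R is euclidean.
(A) R is not euclidean (t R s and t R u but not s R u), so the schema fails here.
(B) R is not euclidean (v R s and v R t but not s R t), so the schema fails here.
(C) R is not euclidean (s R t and s R s but not t R s), so the schema fails here.
(D) R is euclidean (any two R-successors of the same world are R-related), so the schema is valid here.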